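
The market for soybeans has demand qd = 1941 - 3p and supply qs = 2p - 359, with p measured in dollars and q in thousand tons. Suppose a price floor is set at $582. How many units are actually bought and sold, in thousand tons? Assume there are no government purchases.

195

Setting quantity demanded equal to quantity supplied, 1941 - 3p = 2p - 359, gives p* = 460 and q* = 561.
Because the floor (582) lies above the market-clearing price, it is binding.
At p = 582: qd = 1941 - 3·582 = 195 and qs = 2·582 - 359 = 805.
The quantity actually transacted is the short side, demand: 195.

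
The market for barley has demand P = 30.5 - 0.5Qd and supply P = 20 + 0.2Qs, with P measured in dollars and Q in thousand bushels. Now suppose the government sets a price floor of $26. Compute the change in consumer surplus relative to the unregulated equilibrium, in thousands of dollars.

Rearranging demand gives Qd = 61 - 2P; rearranging supply gives Qs = 5P - 100. Without the control the market clears where 61 - 2P = 5P - 100, i.e. P* = 23 and Q* = 15.
Because the floor (26) lies above the market-clearing price, it is binding.
At P = 26: Qd = 61 - 2·26 = 9 and Qs = 5·26 - 100 = 30.
Consumer surplus without the control is ½ · (30.5 - 23) · 15 = 56.25.
With the floor, consumers buy 9 units at 26, so CS = ½ · (30.5 - 26) · 9 = 20.25.
Change in consumer surplus = 20.25 - 56.25 = -36.

-36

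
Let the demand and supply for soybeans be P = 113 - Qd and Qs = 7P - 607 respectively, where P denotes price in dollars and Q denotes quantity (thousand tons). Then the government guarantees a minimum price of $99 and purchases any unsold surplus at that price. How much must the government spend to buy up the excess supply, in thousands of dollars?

Rearranging demand gives Qd = 113 - P. Without the control the market clears where 113 - P = 7P - 607, i.e. P* = 90 and Q* = 23.
Since 99 > 90, the floor is binding.
At P = 99: Qd = 113 - 99 = 14 and Qs = 7·99 - 607 = 86.
Surplus = Qs - Qd = 72.
Government expenditure = surplus × support price = 72 × 99 = 7128.

7128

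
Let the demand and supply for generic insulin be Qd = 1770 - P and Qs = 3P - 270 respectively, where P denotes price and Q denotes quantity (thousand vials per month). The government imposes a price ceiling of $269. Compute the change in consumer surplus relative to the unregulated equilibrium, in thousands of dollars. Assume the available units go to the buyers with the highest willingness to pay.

-131947.5

Setting quantity demanded equal to quantity supplied, 1770 - P = 3P - 270, gives P* = 510 and Q* = 1260.
The ceiling of 269 is below the equilibrium price 510, so it binds.
At P = 269: Qd = 1770 - 269 = 1501 and Qs = 3·269 - 270 = 537.
Consumer surplus without the control is ½ · (1770 - 510) · 1260 = 793800.
With the ceiling, 537 units are sold at 269 (assume they go to the highest-value buyers). The demand price at Q = 537 is 1233, so CS = ½ · [(1770 - 269) + (1233 - 269)] · 537 = 661852.5.
Change in consumer surplus = 661852.5 - 793800 = -131947.5.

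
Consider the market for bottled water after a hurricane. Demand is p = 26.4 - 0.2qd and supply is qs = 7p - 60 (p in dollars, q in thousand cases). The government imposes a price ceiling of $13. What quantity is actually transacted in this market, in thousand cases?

Rearranging demand gives qd = 132 - 5p. Without the control the market clears where 132 - 5p = 7p - 60, i.e. p* = 16 and q* = 52.
Because the ceiling (13) lies below the market-clearing price, it is binding.
At p = 13: qd = 132 - 5·13 = 67 and qs = 7·13 - 60 = 31.
The quantity actually transacted is the short side, supply: 31.

31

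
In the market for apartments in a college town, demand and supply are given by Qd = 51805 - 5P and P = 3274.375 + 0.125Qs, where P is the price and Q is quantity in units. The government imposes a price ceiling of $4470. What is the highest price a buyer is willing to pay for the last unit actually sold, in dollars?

Rearranging supply gives Qs = 8P - 26195. In a free market, 51805 - 5P = 8P - 26195 gives the equilibrium P* = 6000, Q* = 21805.
The ceiling of 4470 is below the equilibrium price 6000, so it binds.
At P = 4470: Qd = 51805 - 5·4470 = 29455 and Qs = 8·4470 - 26195 = 9565.
Only 9565 units reach the market. On the demand curve, the marginal buyer's willingness to pay at Q = 9565 is (51805 - 9565)/5 = 8448.

8448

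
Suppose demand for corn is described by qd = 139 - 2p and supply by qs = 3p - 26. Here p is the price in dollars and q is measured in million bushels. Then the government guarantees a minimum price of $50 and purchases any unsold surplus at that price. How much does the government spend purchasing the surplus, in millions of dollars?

4250

In a free market, 139 - 2p = 3p - 26 gives the equilibrium p* = 33, q* = 73.
The floor of 50 is above the equilibrium price 33, so it binds.
At p = 50: qd = 139 - 2·50 = 39 and qs = 3·50 - 26 = 124.
Surplus = qs - qd = 85.
Government expenditure = surplus × support price = 85 × 50 = 4250.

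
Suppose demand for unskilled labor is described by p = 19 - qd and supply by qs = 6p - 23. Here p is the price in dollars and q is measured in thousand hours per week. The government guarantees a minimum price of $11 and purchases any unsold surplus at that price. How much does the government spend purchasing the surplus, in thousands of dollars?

Rearranging demand gives qd = 19 - p. Equilibrium: 19 - p = 6p - 23, so 42 = 7p and p* = 6, q* = 13.
The floor of 11 is above the equilibrium price 6, so it binds.
At p = 11: qd = 19 - 11 = 8 and qs = 6·11 - 23 = 43.
Surplus = qs - qd = 35.
Government expenditure = surplus × support price = 35 × 11 = 385.

385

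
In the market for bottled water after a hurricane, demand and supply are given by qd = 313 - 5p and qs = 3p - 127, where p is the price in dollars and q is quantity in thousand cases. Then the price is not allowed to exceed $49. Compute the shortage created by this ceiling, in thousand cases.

48

In a free market, 313 - 5p = 3p - 127 gives the equilibrium p* = 55, q* = 38.
Because the ceiling (49) lies below the market-clearing price, it is binding.
At p = 49: qd = 313 - 5·49 = 68 and qs = 3·49 - 127 = 20.
Shortage = qd - qs = 68 - 20 = 48.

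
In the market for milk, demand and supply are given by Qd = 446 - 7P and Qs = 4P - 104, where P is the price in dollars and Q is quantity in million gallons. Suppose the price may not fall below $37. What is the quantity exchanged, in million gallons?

96

Setting quantity demanded equal to quantity supplied, 446 - 7P = 4P - 104, gives P* = 50 and Q* = 96.
Since 37 is below P* = 50, the floor does not bind and the free-market outcome prevails.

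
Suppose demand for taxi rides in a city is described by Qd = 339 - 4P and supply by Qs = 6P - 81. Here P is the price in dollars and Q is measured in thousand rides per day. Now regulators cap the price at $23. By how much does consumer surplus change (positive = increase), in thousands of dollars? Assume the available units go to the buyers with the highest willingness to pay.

In a free market, 339 - 4P = 6P - 81 gives the equilibrium P* = 42, Q* = 171.
Because the ceiling (23) lies below the market-clearing price, it is binding.
At P = 23: Qd = 339 - 4·23 = 247 and Qs = 6·23 - 81 = 57.
Consumer surplus without the control is ½ · (84.75 - 42) · 171 = 3655.125.
With the ceiling, 57 units are sold at 23 (assume they go to the highest-value buyers). The demand price at Q = 57 is 70.5, so CS = ½ · [(84.75 - 23) + (70.5 - 23)] · 57 = 3113.625.
Change in consumer surplus = 3113.625 - 3655.125 = -541.5.

-541.5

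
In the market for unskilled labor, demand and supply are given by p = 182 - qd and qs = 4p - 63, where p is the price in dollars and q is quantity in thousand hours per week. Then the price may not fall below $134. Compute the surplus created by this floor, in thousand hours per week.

Rearranging demand gives qd = 182 - p. Without the control the market clears where 182 - p = 4p - 63, i.e. p* = 49 and q* = 133.
The floor of 134 is above the equilibrium price 49, so it binds.
At p = 134: qd = 182 - 134 = 48 and qs = 4·134 - 63 = 473.
Surplus = qs - qd = 473 - 48 = 425.

425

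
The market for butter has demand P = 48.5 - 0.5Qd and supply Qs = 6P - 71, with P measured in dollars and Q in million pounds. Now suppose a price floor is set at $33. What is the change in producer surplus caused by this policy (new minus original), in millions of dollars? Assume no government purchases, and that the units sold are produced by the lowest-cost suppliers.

Rearranging demand gives Qd = 97 - 2P. Equilibrium: 97 - 2P = 6P - 71, so 168 = 8P and P* = 21, Q* = 55.
The floor of 33 is above the equilibrium price 21, so it binds.
At P = 33: Qd = 97 - 2·33 = 31 and Qs = 6·33 - 71 = 127.
Producer surplus without the control is ½ · (21 - 71/6) · 55 = 3025/12.
With the floor, 31 units are sold at 33. The supply price at Q = 31 is 17, so PS = ½ · [(33 - 71/6) + (33 - 17)] · 31 = 6913/12.
Change in producer surplus = 6913/12 - 3025/12 = 324.

324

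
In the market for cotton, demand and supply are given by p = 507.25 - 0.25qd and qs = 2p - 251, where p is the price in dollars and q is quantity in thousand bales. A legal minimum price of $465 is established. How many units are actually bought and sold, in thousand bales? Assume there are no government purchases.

Rearranging demand gives qd = 2029 - 4p. Without the control the market clears where 2029 - 4p = 2p - 251, i.e. p* = 380 and q* = 509.
Since 465 > 380, the floor is binding.
At p = 465: qd = 2029 - 4·465 = 169 and qs = 2·465 - 251 = 679.
The quantity actually transacted is the short side, demand: 169.

169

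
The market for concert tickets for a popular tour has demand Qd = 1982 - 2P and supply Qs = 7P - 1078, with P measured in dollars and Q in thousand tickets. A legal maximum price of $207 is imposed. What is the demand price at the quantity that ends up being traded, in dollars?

In a free market, 1982 - 2P = 7P - 1078 gives the equilibrium P* = 340, Q* = 1302.
Since 207 < 340, the ceiling is binding.
At P = 207: Qd = 1982 - 2·207 = 1568 and Qs = 7·207 - 1078 = 371.
Only 371 units reach the market. On the demand curve, the marginal buyer's willingness to pay at Q = 371 is (1982 - 371)/2 = 805.5.

805.5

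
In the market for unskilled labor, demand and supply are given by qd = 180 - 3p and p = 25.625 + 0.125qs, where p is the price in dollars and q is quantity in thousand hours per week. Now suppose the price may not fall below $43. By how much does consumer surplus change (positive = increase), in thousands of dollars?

Rearranging supply gives qs = 8p - 205. Equilibrium: 180 - 3p = 8p - 205, so 385 = 11p and p* = 35, q* = 75.
Because the floor (43) lies above the market-clearing price, it is binding.
At p = 43: qd = 180 - 3·43 = 51 and qs = 8·43 - 205 = 139.
Consumer surplus without the control is ½ · (60 - 35) · 75 = 937.5.
With the floor, consumers buy 51 units at 43, so CS = ½ · (60 - 43) · 51 = 433.5.
Change in consumer surplus = 433.5 - 937.5 = -504.

-504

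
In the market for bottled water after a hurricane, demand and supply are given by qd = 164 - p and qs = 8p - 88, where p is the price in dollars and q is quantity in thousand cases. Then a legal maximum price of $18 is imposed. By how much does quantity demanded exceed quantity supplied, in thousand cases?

90

Without the control the market clears where 164 - p = 8p - 88, i.e. p* = 28 and q* = 136.
Because the ceiling (18) lies below the market-clearing price, it is binding.
At p = 18: qd = 164 - 18 = 146 and qs = 8·18 - 88 = 56.
Shortage = qd - qs = 146 - 56 = 90.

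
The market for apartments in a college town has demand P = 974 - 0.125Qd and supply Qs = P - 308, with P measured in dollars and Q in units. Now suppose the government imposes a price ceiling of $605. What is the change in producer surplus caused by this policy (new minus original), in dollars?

Rearranging demand gives Qd = 7792 - 8P. In a free market, 7792 - 8P = P - 308 gives the equilibrium P* = 900, Q* = 592.
Because the ceiling (605) lies below the market-clearing price, it is binding.
At P = 605: Qd = 7792 - 8·605 = 2952 and Qs = 605 - 308 = 297.
Producer surplus without the control is ½ · (900 - 308) · 592 = 175232.
With the ceiling, producers sell 297 units at 605, so PS = ½ · (605 - 308) · 297 = 44104.5.
Change in producer surplus = 44104.5 - 175232 = -131127.5.

-131127.5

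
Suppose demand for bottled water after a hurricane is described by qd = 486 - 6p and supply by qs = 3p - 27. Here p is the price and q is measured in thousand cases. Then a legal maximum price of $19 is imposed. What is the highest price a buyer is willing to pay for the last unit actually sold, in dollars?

Setting quantity demanded equal to quantity supplied, 486 - 6p = 3p - 27, gives p* = 57 and q* = 144.
Because the ceiling (19) lies below the market-clearing price, it is binding.
At p = 19: qd = 486 - 6·19 = 372 and qs = 3·19 - 27 = 30.
Only 30 units reach the market. On the demand curve, the marginal buyer's willingness to pay at q = 30 is (486 - 30)/6 = 76.

76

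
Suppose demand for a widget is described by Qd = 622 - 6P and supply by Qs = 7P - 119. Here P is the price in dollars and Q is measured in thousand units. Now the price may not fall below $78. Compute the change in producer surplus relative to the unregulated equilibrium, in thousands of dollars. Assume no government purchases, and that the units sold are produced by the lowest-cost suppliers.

2100

Equilibrium: 622 - 6P = 7P - 119, so 741 = 13P and P* = 57, Q* = 280.
Since 78 > 57, the floor is binding.
At P = 78: Qd = 622 - 6·78 = 154 and Qs = 7·78 - 119 = 427.
Producer surplus without the control is ½ · (57 - 17) · 280 = 5600.
With the floor, 154 units are sold at 78. The supply price at Q = 154 is 39, so PS = ½ · [(78 - 17) + (78 - 39)] · 154 = 7700.
Change in producer surplus = 7700 - 5600 = 2100.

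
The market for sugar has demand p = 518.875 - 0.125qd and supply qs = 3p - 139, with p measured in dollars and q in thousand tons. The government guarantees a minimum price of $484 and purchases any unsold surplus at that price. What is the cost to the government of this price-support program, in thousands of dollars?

Rearranging demand gives qd = 4151 - 8p. Setting quantity demanded equal to quantity supplied, 4151 - 8p = 3p - 139, gives p* = 390 and q* = 1031.
Because the floor (484) lies above the market-clearing price, it is binding.
At p = 484: qd = 4151 - 8·484 = 279 and qs = 3·484 - 139 = 1313.
Surplus = qs - qd = 1034.
Government expenditure = surplus × support price = 1034 × 484 = 500456.

500456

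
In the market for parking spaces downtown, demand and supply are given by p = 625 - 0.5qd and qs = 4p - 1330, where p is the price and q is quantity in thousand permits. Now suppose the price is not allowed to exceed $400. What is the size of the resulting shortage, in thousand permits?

Rearranging demand gives qd = 1250 - 2p. In a free market, 1250 - 2p = 4p - 1330 gives the equilibrium p* = 430, q* = 390.
The ceiling of 400 is below the equilibrium price 430, so it binds.
At p = 400: qd = 1250 - 2·400 = 450 and qs = 4·400 - 1330 = 270.
Shortage = qd - qs = 450 - 270 = 180.

180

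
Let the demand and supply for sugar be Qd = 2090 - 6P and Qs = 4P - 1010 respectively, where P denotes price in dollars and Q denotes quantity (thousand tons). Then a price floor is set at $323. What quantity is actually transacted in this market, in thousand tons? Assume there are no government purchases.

152

In a free market, 2090 - 6P = 4P - 1010 gives the equilibrium P* = 310, Q* = 230.
The floor of 323 is above the equilibrium price 310, so it binds.
At P = 323: Qd = 2090 - 6·323 = 152 and Qs = 4·323 - 1010 = 282.
The quantity actually transacted is the short side, demand: 152.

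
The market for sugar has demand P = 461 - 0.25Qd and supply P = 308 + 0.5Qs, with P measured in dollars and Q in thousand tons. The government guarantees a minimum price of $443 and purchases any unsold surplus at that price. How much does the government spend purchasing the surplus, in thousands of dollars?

87714

Rearranging demand gives Qd = 1844 - 4P; rearranging supply gives Qs = 2P - 616. Setting quantity demanded equal to quantity supplied, 1844 - 4P = 2P - 616, gives P* = 410 and Q* = 204.
The floor of 443 is above the equilibrium price 410, so it binds.
At P = 443: Qd = 1844 - 4·443 = 72 and Qs = 2·443 - 616 = 270.
Surplus = Qs - Qd = 198.
Government expenditure = surplus × support price = 198 × 443 = 87714.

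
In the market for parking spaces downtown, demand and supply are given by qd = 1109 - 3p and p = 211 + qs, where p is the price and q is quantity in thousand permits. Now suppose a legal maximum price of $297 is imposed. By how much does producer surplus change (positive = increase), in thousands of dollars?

-3382.5

Rearranging supply gives qs = p - 211. In a free market, 1109 - 3p = p - 211 gives the equilibrium p* = 330, q* = 119.
Because the ceiling (297) lies below the market-clearing price, it is binding.
At p = 297: qd = 1109 - 3·297 = 218 and qs = 297 - 211 = 86.
Producer surplus without the control is ½ · (330 - 211) · 119 = 7080.5.
With the ceiling, producers sell 86 units at 297, so PS = ½ · (297 - 211) · 86 = 3698.
Change in producer surplus = 3698 - 7080.5 = -3382.5.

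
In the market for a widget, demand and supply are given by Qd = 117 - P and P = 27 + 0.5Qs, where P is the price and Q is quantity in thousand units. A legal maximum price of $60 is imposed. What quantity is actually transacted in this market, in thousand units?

Rearranging supply gives Qs = 2P - 54. Equilibrium: 117 - P = 2P - 54, so 171 = 3P and P* = 57, Q* = 60.
The ceiling of 60 is above the equilibrium price 57, so it is not binding; the market clears at P* = 57, Q* = 60.

60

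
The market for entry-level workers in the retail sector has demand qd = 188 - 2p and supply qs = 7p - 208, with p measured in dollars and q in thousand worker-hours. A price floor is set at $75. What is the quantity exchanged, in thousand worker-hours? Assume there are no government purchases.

Setting quantity demanded equal to quantity supplied, 188 - 2p = 7p - 208, gives p* = 44 and q* = 100.
The floor of 75 is above the equilibrium price 44, so it binds.
At p = 75: qd = 188 - 2·75 = 38 and qs = 7·75 - 208 = 317.
The quantity actually transacted is the short side, demand: 38.

38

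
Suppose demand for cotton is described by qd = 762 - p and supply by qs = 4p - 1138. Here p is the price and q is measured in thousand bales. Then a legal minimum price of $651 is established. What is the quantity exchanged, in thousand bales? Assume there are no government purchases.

111

In a free market, 762 - p = 4p - 1138 gives the equilibrium p* = 380, q* = 382.
The floor of 651 is above the equilibrium price 380, so it binds.
At p = 651: qd = 762 - 651 = 111 and qs = 4·651 - 1138 = 1466.
The quantity actually transacted is the short side, demand: 111.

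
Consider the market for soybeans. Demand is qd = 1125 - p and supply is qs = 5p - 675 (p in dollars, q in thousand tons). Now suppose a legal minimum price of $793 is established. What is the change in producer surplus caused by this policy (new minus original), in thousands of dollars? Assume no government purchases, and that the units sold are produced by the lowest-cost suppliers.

In a free market, 1125 - p = 5p - 675 gives the equilibrium p* = 300, q* = 825.
Since 793 > 300, the floor is binding.
At p = 793: qd = 1125 - 793 = 332 and qs = 5·793 - 675 = 3290.
Producer surplus without the control is ½ · (300 - 135) · 825 = 68062.5.
With the floor, 332 units are sold at 793. The supply price at q = 332 is 201.4, so PS = ½ · [(793 - 135) + (793 - 201.4)] · 332 = 207433.6.
Change in producer surplus = 207433.6 - 68062.5 = 139371.1.

139371.1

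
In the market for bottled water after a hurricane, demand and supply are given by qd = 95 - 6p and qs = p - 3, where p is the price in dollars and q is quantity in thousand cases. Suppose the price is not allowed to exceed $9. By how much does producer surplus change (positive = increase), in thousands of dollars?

In a free market, 95 - 6p = p - 3 gives the equilibrium p* = 14, q* = 11.
Since 9 < 14, the ceiling is binding.
At p = 9: qd = 95 - 6·9 = 41 and qs = 9 - 3 = 6.
Producer surplus without the control is ½ · (14 - 3) · 11 = 60.5.
With the ceiling, producers sell 6 units at 9, so PS = ½ · (9 - 3) · 6 = 18.
Change in producer surplus = 18 - 60.5 = -42.5.

-42.5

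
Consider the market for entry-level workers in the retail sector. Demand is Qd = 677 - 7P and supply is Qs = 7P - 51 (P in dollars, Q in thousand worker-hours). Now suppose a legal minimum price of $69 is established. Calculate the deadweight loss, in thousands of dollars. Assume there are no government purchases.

2023

Setting quantity demanded equal to quantity supplied, 677 - 7P = 7P - 51, gives P* = 52 and Q* = 313.
Because the floor (69) lies above the market-clearing price, it is binding.
At P = 69: Qd = 677 - 7·69 = 194 and Qs = 7·69 - 51 = 432.
Quantity traded falls to 194. At Q = 194 the demand price is (677 - 194)/7 = 69 and the supply price is (51 + 194)/7 = 35.
Deadweight loss = ½ · (69 - 35) · (313 - 194) = ½ · 34 · 119 = 2023.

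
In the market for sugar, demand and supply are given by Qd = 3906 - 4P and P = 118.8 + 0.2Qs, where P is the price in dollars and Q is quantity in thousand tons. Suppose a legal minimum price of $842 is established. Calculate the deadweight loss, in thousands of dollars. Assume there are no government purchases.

421070.4

Rearranging supply gives Qs = 5P - 594. Setting quantity demanded equal to quantity supplied, 3906 - 4P = 5P - 594, gives P* = 500 and Q* = 1906.
Because the floor (842) lies above the market-clearing price, it is binding.
At P = 842: Qd = 3906 - 4·842 = 538 and Qs = 5·842 - 594 = 3616.
Quantity traded falls to 538. At Q = 538 the demand price is (3906 - 538)/4 = 842 and the supply price is (594 + 538)/5 = 226.4.
Deadweight loss = ½ · (842 - 226.4) · (1906 - 538) = ½ · 615.6 · 1368 = 421070.4.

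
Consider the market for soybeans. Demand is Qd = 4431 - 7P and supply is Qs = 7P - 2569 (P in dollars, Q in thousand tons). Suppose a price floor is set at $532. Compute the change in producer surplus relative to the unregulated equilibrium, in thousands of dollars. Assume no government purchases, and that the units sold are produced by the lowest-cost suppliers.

19040

In a free market, 4431 - 7P = 7P - 2569 gives the equilibrium P* = 500, Q* = 931.
The floor of 532 is above the equilibrium price 500, so it binds.
At P = 532: Qd = 4431 - 7·532 = 707 and Qs = 7·532 - 2569 = 1155.
Producer surplus without the control is ½ · (500 - 367) · 931 = 61911.5.
With the floor, 707 units are sold at 532. The supply price at Q = 707 is 468, so PS = ½ · [(532 - 367) + (532 - 468)] · 707 = 80951.5.
Change in producer surplus = 80951.5 - 61911.5 = 19040.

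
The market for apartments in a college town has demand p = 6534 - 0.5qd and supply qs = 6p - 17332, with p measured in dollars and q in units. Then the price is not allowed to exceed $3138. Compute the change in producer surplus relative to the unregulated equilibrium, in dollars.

Rearranging demand gives qd = 13068 - 2p. Without the control the market clears where 13068 - 2p = 6p - 17332, i.e. p* = 3800 and q* = 5468.
Because the ceiling (3138) lies below the market-clearing price, it is binding.
At p = 3138: qd = 13068 - 2·3138 = 6792 and qs = 6·3138 - 17332 = 1496.
Producer surplus without the control is ½ · (3800 - 8666/3) · 5468 = 7474756/3.
With the ceiling, producers sell 1496 units at 3138, so PS = ½ · (3138 - 8666/3) · 1496 = 559504/3.
Change in producer surplus = 559504/3 - 7474756/3 = -2305084.

-2305084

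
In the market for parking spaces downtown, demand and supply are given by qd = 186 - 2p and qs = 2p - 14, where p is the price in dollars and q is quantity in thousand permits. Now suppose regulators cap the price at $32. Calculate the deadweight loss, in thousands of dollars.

648

In a free market, 186 - 2p = 2p - 14 gives the equilibrium p* = 50, q* = 86.
Because the ceiling (32) lies below the market-clearing price, it is binding.
At p = 32: qd = 186 - 2·32 = 122 and qs = 2·32 - 14 = 50.
Quantity traded falls to 50. At q = 50 the demand price is (186 - 50)/2 = 68 and the supply price is (14 + 50)/2 = 32.
Deadweight loss = ½ · (68 - 32) · (86 - 50) = ½ · 36 · 36 = 648.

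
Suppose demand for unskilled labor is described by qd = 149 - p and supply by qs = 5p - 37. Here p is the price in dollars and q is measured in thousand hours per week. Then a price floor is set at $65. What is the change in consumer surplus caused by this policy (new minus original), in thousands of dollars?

-3434

Setting quantity demanded equal to quantity supplied, 149 - p = 5p - 37, gives p* = 31 and q* = 118.
Because the floor (65) lies above the market-clearing price, it is binding.
At p = 65: qd = 149 - 65 = 84 and qs = 5·65 - 37 = 288.
Consumer surplus without the control is ½ · (149 - 31) · 118 = 6962.
With the floor, consumers buy 84 units at 65, so CS = ½ · (149 - 65) · 84 = 3528.
Change in consumer surplus = 3528 - 6962 = -3434.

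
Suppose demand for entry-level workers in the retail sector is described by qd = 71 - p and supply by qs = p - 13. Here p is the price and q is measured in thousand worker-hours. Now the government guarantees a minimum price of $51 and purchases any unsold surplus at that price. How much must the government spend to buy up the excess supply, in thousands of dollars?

In a free market, 71 - p = p - 13 gives the equilibrium p* = 42, q* = 29.
Because the floor (51) lies above the market-clearing price, it is binding.
At p = 51: qd = 71 - 51 = 20 and qs = 51 - 13 = 38.
Surplus = qs - qd = 18.
Government expenditure = surplus × support price = 18 × 51 = 918.

918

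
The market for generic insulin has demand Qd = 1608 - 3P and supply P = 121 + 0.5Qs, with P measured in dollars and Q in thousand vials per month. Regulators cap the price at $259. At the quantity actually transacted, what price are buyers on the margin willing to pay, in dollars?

444

Rearranging supply gives Qs = 2P - 242. In a free market, 1608 - 3P = 2P - 242 gives the equilibrium P* = 370, Q* = 498.
The ceiling of 259 is below the equilibrium price 370, so it binds.
At P = 259: Qd = 1608 - 3·259 = 831 and Qs = 2·259 - 242 = 276.
Only 276 units reach the market. On the demand curve, the marginal buyer's willingness to pay at Q = 276 is (1608 - 276)/3 = 444.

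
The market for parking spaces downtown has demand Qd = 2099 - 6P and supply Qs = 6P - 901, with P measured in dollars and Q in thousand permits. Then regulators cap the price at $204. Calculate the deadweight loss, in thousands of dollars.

12696

In a free market, 2099 - 6P = 6P - 901 gives the equilibrium P* = 250, Q* = 599.
Since 204 < 250, the ceiling is binding.
At P = 204: Qd = 2099 - 6·204 = 875 and Qs = 6·204 - 901 = 323.
Quantity traded falls to 323. At Q = 323 the demand price is (2099 - 323)/6 = 296 and the supply price is (901 + 323)/6 = 204.
Deadweight loss = ½ · (296 - 204) · (599 - 323) = ½ · 92 · 276 = 12696.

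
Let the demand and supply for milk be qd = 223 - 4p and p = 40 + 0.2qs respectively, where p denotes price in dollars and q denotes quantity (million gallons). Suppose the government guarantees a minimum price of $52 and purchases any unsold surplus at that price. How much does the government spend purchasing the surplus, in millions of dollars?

2340

Rearranging supply gives qs = 5p - 200. In a free market, 223 - 4p = 5p - 200 gives the equilibrium p* = 47, q* = 35.
Because the floor (52) lies above the market-clearing price, it is binding.
At p = 52: qd = 223 - 4·52 = 15 and qs = 5·52 - 200 = 60.
Surplus = qs - qd = 45.
Government expenditure = surplus × support price = 45 × 52 = 2340.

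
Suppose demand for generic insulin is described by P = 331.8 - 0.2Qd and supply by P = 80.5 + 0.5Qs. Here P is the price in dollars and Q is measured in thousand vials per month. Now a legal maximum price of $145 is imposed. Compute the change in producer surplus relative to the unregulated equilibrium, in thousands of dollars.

Rearranging demand gives Qd = 1659 - 5P; rearranging supply gives Qs = 2P - 161. In a free market, 1659 - 5P = 2P - 161 gives the equilibrium P* = 260, Q* = 359.
Because the ceiling (145) lies below the market-clearing price, it is binding.
At P = 145: Qd = 1659 - 5·145 = 934 and Qs = 2·145 - 161 = 129.
Producer surplus without the control is ½ · (260 - 80.5) · 359 = 32220.25.
With the ceiling, producers sell 129 units at 145, so PS = ½ · (145 - 80.5) · 129 = 4160.25.
Change in producer surplus = 4160.25 - 32220.25 = -28060.

-28060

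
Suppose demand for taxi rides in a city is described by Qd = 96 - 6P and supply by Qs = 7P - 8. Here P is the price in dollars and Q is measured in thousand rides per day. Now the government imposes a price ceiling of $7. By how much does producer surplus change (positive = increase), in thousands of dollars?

-44.5

Equilibrium: 96 - 6P = 7P - 8, so 104 = 13P and P* = 8, Q* = 48.
The ceiling of 7 is below the equilibrium price 8, so it binds.
At P = 7: Qd = 96 - 6·7 = 54 and Qs = 7·7 - 8 = 41.
Producer surplus without the control is ½ · (8 - 8/7) · 48 = 1152/7.
With the ceiling, producers sell 41 units at 7, so PS = ½ · (7 - 8/7) · 41 = 1681/14.
Change in producer surplus = 1681/14 - 1152/7 = -44.5.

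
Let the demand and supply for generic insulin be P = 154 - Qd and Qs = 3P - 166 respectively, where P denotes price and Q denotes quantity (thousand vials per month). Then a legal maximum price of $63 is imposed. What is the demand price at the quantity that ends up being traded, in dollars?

131

Rearranging demand gives Qd = 154 - P. Setting quantity demanded equal to quantity supplied, 154 - P = 3P - 166, gives P* = 80 and Q* = 74.
Because the ceiling (63) lies below the market-clearing price, it is binding.
At P = 63: Qd = 154 - 63 = 91 and Qs = 3·63 - 166 = 23.
Only 23 units reach the market. On the demand curve, the marginal buyer's willingness to pay at Q = 23 is (154 - 23) = 131.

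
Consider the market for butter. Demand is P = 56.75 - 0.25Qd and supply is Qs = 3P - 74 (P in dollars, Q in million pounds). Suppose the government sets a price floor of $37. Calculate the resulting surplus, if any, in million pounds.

0

Rearranging demand gives Qd = 227 - 4P. Equilibrium: 227 - 4P = 3P - 74, so 301 = 7P and P* = 43, Q* = 55.
The floor of 37 is below the equilibrium price 43, so it is not binding; the market clears at P* = 43, Q* = 55.
Since the control does not bind, there is no surplus.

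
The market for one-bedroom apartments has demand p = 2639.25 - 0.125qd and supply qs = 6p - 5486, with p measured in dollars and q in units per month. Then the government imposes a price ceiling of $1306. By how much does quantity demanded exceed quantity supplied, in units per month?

Rearranging demand gives qd = 21114 - 8p. Without the control the market clears where 21114 - 8p = 6p - 5486, i.e. p* = 1900 and q* = 5914.
Because the ceiling (1306) lies below the market-clearing price, it is binding.
At p = 1306: qd = 21114 - 8·1306 = 10666 and qs = 6·1306 - 5486 = 2350.
Shortage = qd - qs = 10666 - 2350 = 8316.

8316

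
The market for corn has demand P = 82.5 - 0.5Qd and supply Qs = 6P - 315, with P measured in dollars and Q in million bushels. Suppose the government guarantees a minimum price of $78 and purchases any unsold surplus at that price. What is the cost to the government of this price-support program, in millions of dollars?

Rearranging demand gives Qd = 165 - 2P. In a free market, 165 - 2P = 6P - 315 gives the equilibrium P* = 60, Q* = 45.
The floor of 78 is above the equilibrium price 60, so it binds.
At P = 78: Qd = 165 - 2·78 = 9 and Qs = 6·78 - 315 = 153.
Surplus = Qs - Qd = 144.
Government expenditure = surplus × support price = 144 × 78 = 11232.

11232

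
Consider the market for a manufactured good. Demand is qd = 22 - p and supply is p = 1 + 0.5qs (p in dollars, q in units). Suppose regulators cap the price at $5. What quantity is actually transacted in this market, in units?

Rearranging supply gives qs = 2p - 2. Equilibrium: 22 - p = 2p - 2, so 24 = 3p and p* = 8, q* = 14.
Since 5 < 8, the ceiling is binding.
At p = 5: qd = 22 - 5 = 17 and qs = 2·5 - 2 = 8.
The quantity actually transacted is the short side, supply: 8.

8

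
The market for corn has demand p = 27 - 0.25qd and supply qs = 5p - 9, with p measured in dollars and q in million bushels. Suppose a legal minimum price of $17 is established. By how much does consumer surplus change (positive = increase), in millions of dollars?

Rearranging demand gives qd = 108 - 4p. In a free market, 108 - 4p = 5p - 9 gives the equilibrium p* = 13, q* = 56.
The floor of 17 is above the equilibrium price 13, so it binds.
At p = 17: qd = 108 - 4·17 = 40 and qs = 5·17 - 9 = 76.
Consumer surplus without the control is ½ · (27 - 13) · 56 = 392.
With the floor, consumers buy 40 units at 17, so CS = ½ · (27 - 17) · 40 = 200.
Change in consumer surplus = 200 - 392 = -192.

-192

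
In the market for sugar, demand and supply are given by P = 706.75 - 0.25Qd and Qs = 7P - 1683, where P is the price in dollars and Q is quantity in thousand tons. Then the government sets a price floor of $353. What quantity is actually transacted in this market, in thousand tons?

1187

Rearranging demand gives Qd = 2827 - 4P. Without the control the market clears where 2827 - 4P = 7P - 1683, i.e. P* = 410 and Q* = 1187.
Since 353 is below P* = 410, the floor does not bind and the free-market outcome prevails.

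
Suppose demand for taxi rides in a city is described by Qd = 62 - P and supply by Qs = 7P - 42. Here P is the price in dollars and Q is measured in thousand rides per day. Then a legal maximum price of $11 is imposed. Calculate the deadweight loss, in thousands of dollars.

112

Setting quantity demanded equal to quantity supplied, 62 - P = 7P - 42, gives P* = 13 and Q* = 49.
Because the ceiling (11) lies below the market-clearing price, it is binding.
At P = 11: Qd = 62 - 11 = 51 and Qs = 7·11 - 42 = 35.
Quantity traded falls to 35. At Q = 35 the demand price is 62 - 35 = 27 and the supply price is (42 + 35)/7 = 11.
Deadweight loss = ½ · (27 - 11) · (49 - 35) = ½ · 16 · 14 = 112.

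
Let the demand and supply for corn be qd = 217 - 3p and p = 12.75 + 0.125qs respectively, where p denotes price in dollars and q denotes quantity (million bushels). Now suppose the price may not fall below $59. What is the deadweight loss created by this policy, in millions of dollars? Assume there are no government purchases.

1856.25

Rearranging supply gives qs = 8p - 102. In a free market, 217 - 3p = 8p - 102 gives the equilibrium p* = 29, q* = 130.
Since 59 > 29, the floor is binding.
At p = 59: qd = 217 - 3·59 = 40 and qs = 8·59 - 102 = 370.
Quantity traded falls to 40. At q = 40 the demand price is (217 - 40)/3 = 59 and the supply price is (102 + 40)/8 = 17.75.
Deadweight loss = ½ · (59 - 17.75) · (130 - 40) = ½ · 41.25 · 90 = 1856.25.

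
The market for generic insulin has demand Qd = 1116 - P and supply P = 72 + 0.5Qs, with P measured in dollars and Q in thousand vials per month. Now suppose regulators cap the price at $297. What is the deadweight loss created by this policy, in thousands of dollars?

Rearranging supply gives Qs = 2P - 144. Without the control the market clears where 1116 - P = 2P - 144, i.e. P* = 420 and Q* = 696.
Since 297 < 420, the ceiling is binding.
At P = 297: Qd = 1116 - 297 = 819 and Qs = 2·297 - 144 = 450.
Quantity traded falls to 450. At Q = 450 the demand price is 1116 - 450 = 666 and the supply price is (144 + 450)/2 = 297.
Deadweight loss = ½ · (666 - 297) · (696 - 450) = ½ · 369 · 246 = 45387.

45387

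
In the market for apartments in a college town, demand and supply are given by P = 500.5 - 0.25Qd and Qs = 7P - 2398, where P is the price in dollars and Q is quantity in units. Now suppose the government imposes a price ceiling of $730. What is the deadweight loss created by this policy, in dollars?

Rearranging demand gives Qd = 2002 - 4P. In a free market, 2002 - 4P = 7P - 2398 gives the equilibrium P* = 400, Q* = 402.
The ceiling of 730 is above the equilibrium price 400, so it is not binding; the market clears at P* = 400, Q* = 402.
Since the control does not bind, no trades are prevented and deadweight loss is zero.

0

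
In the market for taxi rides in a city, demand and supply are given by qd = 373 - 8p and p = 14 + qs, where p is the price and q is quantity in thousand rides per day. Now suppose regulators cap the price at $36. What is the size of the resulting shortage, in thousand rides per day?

63

Rearranging supply gives qs = p - 14. Setting quantity demanded equal to quantity supplied, 373 - 8p = p - 14, gives p* = 43 and q* = 29.
Since 36 < 43, the ceiling is binding.
At p = 36: qd = 373 - 8·36 = 85 and qs = 36 - 14 = 22.
Shortage = qd - qs = 85 - 22 = 63.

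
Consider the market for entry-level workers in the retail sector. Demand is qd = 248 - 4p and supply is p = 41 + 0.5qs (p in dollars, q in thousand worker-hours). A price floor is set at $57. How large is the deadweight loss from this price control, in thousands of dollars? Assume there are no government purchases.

Rearranging supply gives qs = 2p - 82. In a free market, 248 - 4p = 2p - 82 gives the equilibrium p* = 55, q* = 28.
The floor of 57 is above the equilibrium price 55, so it binds.
At p = 57: qd = 248 - 4·57 = 20 and qs = 2·57 - 82 = 32.
Quantity traded falls to 20. At q = 20 the demand price is (248 - 20)/4 = 57 and the supply price is (82 + 20)/2 = 51.
Deadweight loss = ½ · (57 - 51) · (28 - 20) = ½ · 6 · 8 = 24.

24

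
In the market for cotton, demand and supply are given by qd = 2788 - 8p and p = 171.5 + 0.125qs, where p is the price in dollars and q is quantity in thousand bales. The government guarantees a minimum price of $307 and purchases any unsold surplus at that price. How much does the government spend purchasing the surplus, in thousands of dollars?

230864

Rearranging supply gives qs = 8p - 1372. Equilibrium: 2788 - 8p = 8p - 1372, so 4160 = 16p and p* = 260, q* = 708.
Because the floor (307) lies above the market-clearing price, it is binding.
At p = 307: qd = 2788 - 8·307 = 332 and qs = 8·307 - 1372 = 1084.
Surplus = qs - qd = 752.
Government expenditure = surplus × support price = 752 × 307 = 230864.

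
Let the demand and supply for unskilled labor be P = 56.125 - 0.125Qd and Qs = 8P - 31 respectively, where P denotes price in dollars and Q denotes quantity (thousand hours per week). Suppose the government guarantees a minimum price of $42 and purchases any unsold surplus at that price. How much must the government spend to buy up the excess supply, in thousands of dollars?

Rearranging demand gives Qd = 449 - 8P. Setting quantity demanded equal to quantity supplied, 449 - 8P = 8P - 31, gives P* = 30 and Q* = 209.
The floor of 42 is above the equilibrium price 30, so it binds.
At P = 42: Qd = 449 - 8·42 = 113 and Qs = 8·42 - 31 = 305.
Surplus = Qs - Qd = 192.
Government expenditure = surplus × support price = 192 × 42 = 8064.

8064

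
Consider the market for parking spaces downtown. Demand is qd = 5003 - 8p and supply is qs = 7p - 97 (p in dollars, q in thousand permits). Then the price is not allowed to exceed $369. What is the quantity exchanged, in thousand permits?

In a free market, 5003 - 8p = 7p - 97 gives the equilibrium p* = 340, q* = 2283.
The ceiling of 369 is above the equilibrium price 340, so it is not binding; the market clears at p* = 340, q* = 2283.

2283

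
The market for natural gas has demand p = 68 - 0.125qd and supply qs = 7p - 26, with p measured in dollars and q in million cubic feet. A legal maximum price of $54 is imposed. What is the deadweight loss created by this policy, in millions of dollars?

Rearranging demand gives qd = 544 - 8p. Equilibrium: 544 - 8p = 7p - 26, so 570 = 15p and p* = 38, q* = 240.
The ceiling of 54 is above the equilibrium price 38, so it is not binding; the market clears at p* = 38, q* = 240.
Since the control does not bind, no trades are prevented and deadweight loss is zero.

0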